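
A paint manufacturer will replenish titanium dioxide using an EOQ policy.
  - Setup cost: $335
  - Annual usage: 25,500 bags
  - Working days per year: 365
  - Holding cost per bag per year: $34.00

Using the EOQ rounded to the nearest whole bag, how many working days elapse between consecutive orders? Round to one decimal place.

10.1 days

EOQ = √(2DS/H) = √(2 × 25,500 × 335 / 34)
    = √(502,500.00) ≈ 708.87 → Q = 709 bags
T = Q/D × 365 days = 709/25,500 × 365 = 10.148 days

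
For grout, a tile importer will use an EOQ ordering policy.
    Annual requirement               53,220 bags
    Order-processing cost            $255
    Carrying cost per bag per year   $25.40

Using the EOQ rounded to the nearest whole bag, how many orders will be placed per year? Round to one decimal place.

Optimal lot size Q* = (2 × 53,220 × $255 / $25.4)^½ ≈ 1,033.73 → Q = 1,034
Orders per year = D/Q = 53,220 / 1,034 = 51.470

51.5 orders per year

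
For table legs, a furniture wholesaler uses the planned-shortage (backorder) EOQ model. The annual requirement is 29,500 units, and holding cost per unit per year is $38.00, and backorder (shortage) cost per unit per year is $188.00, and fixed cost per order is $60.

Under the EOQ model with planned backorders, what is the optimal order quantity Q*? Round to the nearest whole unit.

335 units

Basic EOQ = √(2·29,500·60/38) = 305.218
Backorder adjustment √((H+b)/b) = √((38+188)/188) = 1.0964
Q* = 305.218 × 1.0964 ≈ 334.65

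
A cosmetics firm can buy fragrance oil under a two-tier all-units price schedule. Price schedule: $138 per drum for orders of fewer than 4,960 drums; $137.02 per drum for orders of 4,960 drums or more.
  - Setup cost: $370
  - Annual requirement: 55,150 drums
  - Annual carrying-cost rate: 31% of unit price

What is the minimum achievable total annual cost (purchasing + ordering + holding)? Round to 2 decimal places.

H₁ = 31%×$138 = $42.7800;  H₂ = 31%×$137.02 = $42.4762
EOQ₁ = √(2×55,150×370/42.7800) = 976.72  (< 4,960, feasible at tier 1)
EOQ₂ = √(2×55,150×370/42.4762) = 980.20  (< 4,960 → use Q = 4,960 at tier-2 price)
TC(tier 1 (EOQ₁), Q≈976.7) = $7,652,483.90
TC(tier 2, Q≈4,960.0) = $7,666,107.99
Minimum at tier 1 (EOQ₁): $7,652,483.90

$7,652,483.90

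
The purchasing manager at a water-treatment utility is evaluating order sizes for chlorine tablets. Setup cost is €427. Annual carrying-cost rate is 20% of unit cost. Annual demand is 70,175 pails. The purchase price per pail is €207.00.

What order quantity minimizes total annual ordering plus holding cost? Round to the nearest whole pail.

1,203 pails

Carrying cost H = €207 × 20% = €41.4000/pail/yr
EOQ = √(2DS/H) = √(2 × 70,175 × 427 / 41.4)
    = √(1,447,571.26) ≈ 1,203.15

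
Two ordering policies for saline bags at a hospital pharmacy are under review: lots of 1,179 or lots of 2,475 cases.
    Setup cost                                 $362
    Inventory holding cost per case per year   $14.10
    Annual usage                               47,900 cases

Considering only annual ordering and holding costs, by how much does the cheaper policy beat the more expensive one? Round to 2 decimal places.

$1,435.57

Annual cost at Q: ordering D·S/Q plus holding Q·H/2.
TC(1,179) = (47,900/1,179)×362 + (1,179/2)×14.1 = $23,019.16
TC(2,475) = (47,900/2,475)×362 + (2,475/2)×14.1 = $24,454.73
Lots of 1,179 are cheaper by $1,435.57.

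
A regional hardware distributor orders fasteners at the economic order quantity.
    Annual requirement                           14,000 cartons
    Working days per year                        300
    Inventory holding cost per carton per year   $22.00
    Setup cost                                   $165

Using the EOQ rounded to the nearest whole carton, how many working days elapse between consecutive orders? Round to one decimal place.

EOQ = √(2DS/H) = √(2 × 14,000 × 165 / 22)
    = √(210,000.00) ≈ 458.26 → Q = 458 cartons
Days between orders = 300 / (D/Q) = 300 / 30.568 ≈ 9.814

9.8 days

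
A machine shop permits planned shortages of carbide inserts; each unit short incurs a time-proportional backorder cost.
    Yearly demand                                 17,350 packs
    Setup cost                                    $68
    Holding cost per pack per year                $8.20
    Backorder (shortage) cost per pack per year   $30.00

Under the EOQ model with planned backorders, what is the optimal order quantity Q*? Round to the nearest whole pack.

Basic EOQ = √(2·17,350·68/8.2) = 536.429
Backorder adjustment √((H+b)/b) = √((8.2+30)/30) = 1.1284
Q* = 536.429 × 1.1284 ≈ 605.32

605 packs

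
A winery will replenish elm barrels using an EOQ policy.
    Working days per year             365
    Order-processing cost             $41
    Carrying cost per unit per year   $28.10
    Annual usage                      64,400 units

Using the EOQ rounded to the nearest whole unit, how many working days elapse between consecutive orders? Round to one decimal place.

2DS/H = 2·64,400·41/28.1 = 187,928.83
EOQ = √187,928.83 ≈ 433.51 → Q = 434 units
T = Q/D × 365 days = 434/64,400 × 365 = 2.460 days

2.5 days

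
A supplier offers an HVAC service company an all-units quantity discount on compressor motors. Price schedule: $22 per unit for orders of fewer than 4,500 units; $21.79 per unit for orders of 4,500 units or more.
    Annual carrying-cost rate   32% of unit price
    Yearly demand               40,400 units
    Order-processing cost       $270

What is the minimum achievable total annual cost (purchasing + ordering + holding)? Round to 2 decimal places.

H₁ = 32%×$22 = $7.0400;  H₂ = 32%×$21.79 = $6.9728
EOQ₁ = √(2×40,400×270/7.0400) = 1,760.36  (< 4,500, feasible at tier 1)
EOQ₂ = √(2×40,400×270/6.9728) = 1,768.82  (< 4,500 → use Q = 4,500 at tier-2 price)
TC(tier 1 (EOQ₁), Q≈1,760.4) = $901,192.93
TC(tier 2, Q≈4,500.0) = $898,428.80
Minimum at tier 2: $898,428.80

$898,428.80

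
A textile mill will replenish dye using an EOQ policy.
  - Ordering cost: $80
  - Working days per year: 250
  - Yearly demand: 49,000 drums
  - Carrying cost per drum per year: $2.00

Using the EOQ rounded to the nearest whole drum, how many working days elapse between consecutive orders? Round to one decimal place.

2DS/H = 2·49,000·80/2 = 3,920,000.00
EOQ = √3,920,000.00 ≈ 1,979.90 → Q = 1,980 drums
Days between orders = 250 / (D/Q) = 250 / 24.747 ≈ 10.102

10.1 days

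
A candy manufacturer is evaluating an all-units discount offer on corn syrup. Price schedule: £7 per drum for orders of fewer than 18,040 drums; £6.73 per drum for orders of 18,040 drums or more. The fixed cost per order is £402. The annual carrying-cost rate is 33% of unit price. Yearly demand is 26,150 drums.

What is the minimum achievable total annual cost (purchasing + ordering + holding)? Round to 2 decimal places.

H₁ = 33%×£7 = £2.3100;  H₂ = 33%×£6.73 = £2.2209
EOQ₁ = √(2×26,150×402/2.3100) = 3,016.88  (< 18,040, feasible at tier 1)
EOQ₂ = √(2×26,150×402/2.2209) = 3,076.80  (< 18,040 → use Q = 18,040 at tier-2 price)
TC(tier 1 (EOQ₁), Q≈3,016.9) = £190,018.99
TC(tier 2, Q≈18,040.0) = £196,604.74
Minimum at tier 1 (EOQ₁): £190,018.99

£190,018.99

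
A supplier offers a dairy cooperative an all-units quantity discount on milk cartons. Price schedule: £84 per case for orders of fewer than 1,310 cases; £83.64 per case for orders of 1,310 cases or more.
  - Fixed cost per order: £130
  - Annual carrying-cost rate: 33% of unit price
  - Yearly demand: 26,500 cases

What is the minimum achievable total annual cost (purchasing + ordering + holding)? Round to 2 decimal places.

H₁ = 33%×£84 = £27.7200;  H₂ = 33%×£83.64 = £27.6012
EOQ₁ = √(2×26,500×130/27.7200) = 498.55  (< 1,310, feasible at tier 1)
EOQ₂ = √(2×26,500×130/27.6012) = 499.63  (< 1,310 → use Q = 1,310 at tier-2 price)
TC(tier 1 (EOQ₁), Q≈498.6) = £2,239,819.94
TC(tier 2, Q≈1,310.0) = £2,237,168.56
Minimum at tier 2: £2,237,168.56

£2,237,168.56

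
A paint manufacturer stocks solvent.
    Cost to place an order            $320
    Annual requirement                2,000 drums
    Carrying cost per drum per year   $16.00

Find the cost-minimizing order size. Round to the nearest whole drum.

283 drums

Q* = √(2·D·S / H) = √(2·2,000·320 / 16) = √80,000.0 ≈ 282.84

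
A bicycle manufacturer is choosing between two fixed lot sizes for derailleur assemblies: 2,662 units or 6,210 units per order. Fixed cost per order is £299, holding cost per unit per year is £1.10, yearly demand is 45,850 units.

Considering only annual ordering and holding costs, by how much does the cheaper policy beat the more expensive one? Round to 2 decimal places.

Annual cost at Q: ordering D·S/Q plus holding Q·H/2.
TC(2,662) = (45,850/2,662)×299 + (2,662/2)×1.1 = £6,614.04
TC(6,210) = (45,850/6,210)×299 + (6,210/2)×1.1 = £5,623.09
Lots of 6,210 are cheaper by £990.95.

£990.95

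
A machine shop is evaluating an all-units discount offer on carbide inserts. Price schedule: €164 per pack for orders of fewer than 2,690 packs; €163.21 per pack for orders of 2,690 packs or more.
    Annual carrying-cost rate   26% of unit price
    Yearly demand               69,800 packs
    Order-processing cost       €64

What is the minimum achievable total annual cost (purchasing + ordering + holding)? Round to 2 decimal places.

H₁ = 26%×€164 = €42.6400;  H₂ = 26%×€163.21 = €42.4346
EOQ₁ = √(2×69,800×64/42.6400) = 457.75  (< 2,690, feasible at tier 1)
EOQ₂ = √(2×69,800×64/42.4346) = 458.85  (< 2,690 → use Q = 2,690 at tier-2 price)
TC(tier 1 (EOQ₁), Q≈457.7) = €11,466,718.27
TC(tier 2, Q≈2,690.0) = €11,450,793.21
Minimum at tier 2: €11,450,793.21

€11,450,793.21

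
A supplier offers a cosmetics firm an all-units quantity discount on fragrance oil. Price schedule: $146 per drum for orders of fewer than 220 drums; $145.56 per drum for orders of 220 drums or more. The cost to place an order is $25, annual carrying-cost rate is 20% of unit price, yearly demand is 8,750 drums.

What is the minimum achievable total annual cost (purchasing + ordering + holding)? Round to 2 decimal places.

H₁ = 20%×$146 = $29.2000;  H₂ = 20%×$145.56 = $29.1120
EOQ₁ = √(2×8,750×25/29.2000) = 122.40  (< 220, feasible at tier 1)
EOQ₂ = √(2×8,750×25/29.1120) = 122.59  (< 220 → use Q = 220 at tier-2 price)
TC(tier 1 (EOQ₁), Q≈122.4) = $1,281,074.21
TC(tier 2, Q≈220.0) = $1,277,846.64
Minimum at tier 2: $1,277,846.64

$1,277,846.64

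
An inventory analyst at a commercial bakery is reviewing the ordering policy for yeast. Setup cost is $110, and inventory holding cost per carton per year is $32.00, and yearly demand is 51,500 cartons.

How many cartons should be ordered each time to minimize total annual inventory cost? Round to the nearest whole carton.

595 cartons

Optimal lot size Q* = (2 × 51,500 × $110 / $32)^½ ≈ 595.03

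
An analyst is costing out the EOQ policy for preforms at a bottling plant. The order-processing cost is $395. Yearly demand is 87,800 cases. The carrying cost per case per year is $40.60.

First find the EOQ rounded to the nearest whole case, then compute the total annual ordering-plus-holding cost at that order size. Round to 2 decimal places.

$53,066.91

Q* = √(2·D·S / H) = √(2·87,800·395 / 40.6) = √1,708,423.6 ≈ 1,307.07 → Q = 1,307 cases
Ordering: D/Q × S = 87,800/1,307 × $395 = $26,534.81
Holding:  Q/2 × H = 1,307/2 × $40.6 = $26,532.10
Total = $26,534.81 + $26,532.10 = $53,066.91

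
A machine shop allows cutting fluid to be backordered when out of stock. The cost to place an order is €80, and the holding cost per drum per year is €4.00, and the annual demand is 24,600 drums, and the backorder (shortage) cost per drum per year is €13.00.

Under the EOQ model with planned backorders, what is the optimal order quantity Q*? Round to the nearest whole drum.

1,134 drums

Q* = √(2DS/H) · √((H + b)/b)
   = √(2 × 24,600 × 80 / 4) · √((4 + 13) / 13)
   = 991.968 × 1.1435 ≈ 1,134.36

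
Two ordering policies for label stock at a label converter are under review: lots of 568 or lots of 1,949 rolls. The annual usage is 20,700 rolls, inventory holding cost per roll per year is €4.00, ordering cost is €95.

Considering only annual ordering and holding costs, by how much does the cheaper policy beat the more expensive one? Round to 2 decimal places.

€308.83

Annual cost at Q: ordering D·S/Q plus holding Q·H/2.
TC(568) = (20,700/568)×95 + (568/2)×4 = €4,598.15
TC(1,949) = (20,700/1,949)×95 + (1,949/2)×4 = €4,906.98
Lots of 568 are cheaper by €308.83.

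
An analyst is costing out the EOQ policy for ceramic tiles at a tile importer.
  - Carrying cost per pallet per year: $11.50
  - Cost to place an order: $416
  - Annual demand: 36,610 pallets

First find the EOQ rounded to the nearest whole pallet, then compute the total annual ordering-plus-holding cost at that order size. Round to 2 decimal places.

EOQ = √(2DS/H) = √(2 × 36,610 × 416 / 11.5)
    = √(2,648,653.91) ≈ 1,627.47 → Q = 1,627 pallets
Ordering: D/Q × S = 36,610/1,627 × $416 = $9,360.64
Holding:  Q/2 × H = 1,627/2 × $11.5 = $9,355.25
Total = $9,360.64 + $9,355.25 = $18,715.89

$18,715.89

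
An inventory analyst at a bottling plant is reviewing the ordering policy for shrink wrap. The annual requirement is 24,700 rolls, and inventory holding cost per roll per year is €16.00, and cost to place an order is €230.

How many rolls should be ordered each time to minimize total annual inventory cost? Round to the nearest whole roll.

Optimal lot size Q* = (2 × 24,700 × €230 / €16)^½ ≈ 842.69

843 rolls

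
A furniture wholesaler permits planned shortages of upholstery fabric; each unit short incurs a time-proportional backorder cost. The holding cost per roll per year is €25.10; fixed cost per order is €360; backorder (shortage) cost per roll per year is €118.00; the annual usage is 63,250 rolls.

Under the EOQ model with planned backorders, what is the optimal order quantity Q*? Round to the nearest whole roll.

1,483 rolls

Basic EOQ = √(2·63,250·360/25.1) = 1,346.975
Backorder adjustment √((H+b)/b) = √((25.1+118)/118) = 1.1012
Q* = 1,346.975 × 1.1012 ≈ 1,483.33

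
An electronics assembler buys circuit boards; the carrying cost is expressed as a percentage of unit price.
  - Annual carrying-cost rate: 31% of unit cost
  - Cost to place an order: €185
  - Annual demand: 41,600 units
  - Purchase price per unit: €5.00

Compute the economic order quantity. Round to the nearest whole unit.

H = i·C = 0.31 × €5 = €1.5500 per unit-year
2DS/H = 2·41,600·185/1.55 = 9,930,322.58
EOQ = √9,930,322.58 ≈ 3,151.24

3,151 units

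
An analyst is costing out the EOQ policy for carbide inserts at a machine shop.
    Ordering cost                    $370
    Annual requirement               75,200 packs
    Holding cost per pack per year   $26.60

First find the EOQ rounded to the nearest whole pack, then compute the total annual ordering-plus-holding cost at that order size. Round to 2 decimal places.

2DS/H = 2·75,200·370/26.6 = 2,092,030.08
EOQ = √2,092,030.08 ≈ 1,446.39 → Q = 1,446 packs
Annual ordering cost = (D/Q)·S = (75,200/1,446) × 370 = $19,242.05
Annual holding cost  = (Q/2)·H = (1,446/2) × 26.6 = $19,231.80
Total = $19,242.05 + $19,231.80 = $38,473.85

$38,473.85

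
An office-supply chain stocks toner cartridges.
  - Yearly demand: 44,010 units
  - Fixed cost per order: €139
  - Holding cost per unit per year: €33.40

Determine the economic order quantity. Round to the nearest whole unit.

605 units

Optimal lot size Q* = (2 × 44,010 × €139 / €33.4)^½ ≈ 605.24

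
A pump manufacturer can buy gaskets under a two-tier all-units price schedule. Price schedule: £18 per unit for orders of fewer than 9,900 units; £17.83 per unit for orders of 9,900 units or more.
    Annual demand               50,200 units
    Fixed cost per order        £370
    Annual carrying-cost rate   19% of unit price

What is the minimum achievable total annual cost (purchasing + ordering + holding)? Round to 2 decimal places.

H₁ = 19%×£18 = £3.4200;  H₂ = 19%×£17.83 = £3.3877
EOQ₁ = √(2×50,200×370/3.4200) = 3,295.75  (< 9,900, feasible at tier 1)
EOQ₂ = √(2×50,200×370/3.3877) = 3,311.43  (< 9,900 → use Q = 9,900 at tier-2 price)
TC(tier 1 (EOQ₁), Q≈3,295.8) = £914,871.48
TC(tier 2, Q≈9,900.0) = £913,711.28
Minimum at tier 2: £913,711.28

£913,711.28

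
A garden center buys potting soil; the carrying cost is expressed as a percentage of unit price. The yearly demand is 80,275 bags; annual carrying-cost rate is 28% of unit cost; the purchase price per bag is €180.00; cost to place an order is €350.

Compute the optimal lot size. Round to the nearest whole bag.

H = i·C = 0.28 × €180 = €50.4000 per bag-year
EOQ = √(2DS/H) = √(2 × 80,275 × 350 / 50.4)
    = √(1,114,930.56) ≈ 1,055.90

1,056 bags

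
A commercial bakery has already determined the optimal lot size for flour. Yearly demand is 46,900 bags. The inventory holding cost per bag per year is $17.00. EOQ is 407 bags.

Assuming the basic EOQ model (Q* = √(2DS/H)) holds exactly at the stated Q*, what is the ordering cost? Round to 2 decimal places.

$30.02

From Q* = √(2DS/H) ⇒ Q*² = 2DS/H.
S = Q²H / (2D) = 407² × 17 / (2 × 46,900) = 30.0217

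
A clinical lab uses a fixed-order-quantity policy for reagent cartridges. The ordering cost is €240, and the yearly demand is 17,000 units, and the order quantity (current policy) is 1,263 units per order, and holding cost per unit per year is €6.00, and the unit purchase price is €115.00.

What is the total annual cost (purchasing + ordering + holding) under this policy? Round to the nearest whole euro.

Annual ordering cost = (D/Q)·S = (17,000/1,263) × 240 = €3,230.40
Annual holding cost  = (Q/2)·H = (1,263/2) × 6 = €3,789.00
Purchase cost = D·C = 17,000 × 115 = €1,955,000.00
Total = €3,230.40 + €3,789.00 + €1,955,000.00 = €1,962,019.40

€1,962,019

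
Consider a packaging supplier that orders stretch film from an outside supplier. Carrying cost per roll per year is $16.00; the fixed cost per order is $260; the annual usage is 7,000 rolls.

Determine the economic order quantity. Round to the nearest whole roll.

Optimal lot size Q* = (2 × 7,000 × $260 / $16)^½ ≈ 476.97

477 rolls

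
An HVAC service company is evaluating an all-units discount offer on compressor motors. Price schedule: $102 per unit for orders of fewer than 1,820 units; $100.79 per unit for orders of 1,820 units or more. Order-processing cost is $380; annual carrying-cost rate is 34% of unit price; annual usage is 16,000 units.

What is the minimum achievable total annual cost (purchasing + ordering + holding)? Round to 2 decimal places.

$1,647,165.09

H₁ = 34%×$102 = $34.6800;  H₂ = 34%×$100.79 = $34.2686
EOQ₁ = √(2×16,000×380/34.6800) = 592.14  (< 1,820, feasible at tier 1)
EOQ₂ = √(2×16,000×380/34.2686) = 595.69  (< 1,820 → use Q = 1,820 at tier-2 price)
TC(tier 1 (EOQ₁), Q≈592.1) = $1,652,535.55
TC(tier 2, Q≈1,820.0) = $1,647,165.09
Minimum at tier 2: $1,647,165.09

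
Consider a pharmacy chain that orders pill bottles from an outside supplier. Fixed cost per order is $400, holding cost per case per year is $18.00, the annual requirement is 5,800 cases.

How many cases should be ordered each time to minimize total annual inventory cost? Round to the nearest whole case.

EOQ = √(2DS/H) = √(2 × 5,800 × 400 / 18)
    = √(257,777.78) ≈ 507.72

508 cases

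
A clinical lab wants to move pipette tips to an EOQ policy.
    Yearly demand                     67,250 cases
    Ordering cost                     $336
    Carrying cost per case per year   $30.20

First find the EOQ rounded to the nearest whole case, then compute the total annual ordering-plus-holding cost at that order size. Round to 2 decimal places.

Q* = √(2·D·S / H) = √(2·67,250·336 / 30.2) = √1,496,423.8 ≈ 1,223.28 → Q = 1,223 cases
Annual ordering cost = (D/Q)·S = (67,250/1,223) × 336 = $18,475.88
Annual holding cost  = (Q/2)·H = (1,223/2) × 30.2 = $18,467.30
Total = $18,475.88 + $18,467.30 = $36,943.18

$36,943.18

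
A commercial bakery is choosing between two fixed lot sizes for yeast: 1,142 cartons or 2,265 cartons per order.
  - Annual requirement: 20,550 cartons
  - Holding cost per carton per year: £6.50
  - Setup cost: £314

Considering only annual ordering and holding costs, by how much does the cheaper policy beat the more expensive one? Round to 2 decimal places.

Annual cost at Q: ordering D·S/Q plus holding Q·H/2.
TC(1,142) = (20,550/1,142)×314 + (1,142/2)×6.5 = £9,361.85
TC(2,265) = (20,550/2,265)×314 + (2,265/2)×6.5 = £10,210.12
Cheaper: Q = 1,142.  Difference = £848.27

£848.27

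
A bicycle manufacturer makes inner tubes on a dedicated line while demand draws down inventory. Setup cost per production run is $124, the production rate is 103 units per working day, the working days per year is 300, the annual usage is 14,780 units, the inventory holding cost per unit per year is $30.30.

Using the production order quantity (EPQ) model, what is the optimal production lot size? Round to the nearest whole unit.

Daily demand d = 14,780/300 = 49.267; p = 103; 1 − d/p = 0.52168
EPQ = √(2DS / (H(1 − d/p)))
    = √(2 × 14,780 × 124 / (30.3 × 0.52168)) ≈ 481.55

482 units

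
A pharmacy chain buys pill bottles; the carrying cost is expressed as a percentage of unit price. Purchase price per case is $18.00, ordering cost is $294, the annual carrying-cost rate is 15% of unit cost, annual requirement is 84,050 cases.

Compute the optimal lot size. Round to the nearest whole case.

Holding cost per case per year: H = 15% × $18 = $2.7000
2DS/H = 2·84,050·294/2.7 = 18,304,222.22
EOQ = √18,304,222.22 ≈ 4,278.34

4,278 cases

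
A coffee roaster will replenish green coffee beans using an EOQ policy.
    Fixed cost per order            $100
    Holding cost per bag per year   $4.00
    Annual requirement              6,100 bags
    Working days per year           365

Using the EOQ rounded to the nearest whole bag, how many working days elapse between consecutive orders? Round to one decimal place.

Q* = √(2·D·S / H) = √(2·6,100·100 / 4) = √305,000.0 ≈ 552.27 → Q = 552 bags
Days between orders = 365 / (D/Q) = 365 / 11.051 ≈ 33.030

33.0 days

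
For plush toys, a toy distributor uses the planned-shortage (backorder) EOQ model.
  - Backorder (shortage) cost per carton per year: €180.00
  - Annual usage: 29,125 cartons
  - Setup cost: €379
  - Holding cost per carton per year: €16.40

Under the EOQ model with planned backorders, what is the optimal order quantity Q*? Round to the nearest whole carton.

Basic EOQ = √(2·29,125·379/16.4) = 1,160.234
Backorder adjustment √((H+b)/b) = √((16.4+180)/180) = 1.0446
Q* = 1,160.234 × 1.0446 ≈ 1,211.94

1,212 cartons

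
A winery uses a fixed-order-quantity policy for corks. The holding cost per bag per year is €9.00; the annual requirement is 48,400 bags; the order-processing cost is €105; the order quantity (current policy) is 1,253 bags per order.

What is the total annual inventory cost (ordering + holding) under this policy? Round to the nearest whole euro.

€9,694

Ordering: D/Q × S = 48,400/1,253 × €105 = €4,055.87
Holding:  Q/2 × H = 1,253/2 × €9 = €5,638.50
Total = €4,055.87 + €5,638.50 = €9,694.37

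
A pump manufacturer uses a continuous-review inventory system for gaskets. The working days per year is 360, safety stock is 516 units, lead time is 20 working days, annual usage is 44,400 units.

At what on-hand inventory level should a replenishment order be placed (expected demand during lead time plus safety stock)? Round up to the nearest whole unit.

Daily demand d = 44,400 / 360 = 123.333 units/day
Demand during lead time = 123.333 × 20 = 2,466.67
Reorder point = 2,466.67 + 516 = 2,982.67 → round up

2,983 units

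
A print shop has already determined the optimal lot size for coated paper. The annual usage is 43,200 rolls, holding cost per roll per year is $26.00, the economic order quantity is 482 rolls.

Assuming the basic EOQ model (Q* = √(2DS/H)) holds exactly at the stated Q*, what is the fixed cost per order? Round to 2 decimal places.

$69.91

Since Q* = (2DS/H)^½, squaring gives Q*²·H = 2DS.
S = Q²H / (2D) = 482² × 26 / (2 × 43,200) = 69.9123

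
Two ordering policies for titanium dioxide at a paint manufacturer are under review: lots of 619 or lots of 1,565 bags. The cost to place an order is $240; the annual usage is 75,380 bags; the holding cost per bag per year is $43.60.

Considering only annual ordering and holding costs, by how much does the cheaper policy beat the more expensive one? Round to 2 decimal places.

$2,956.18

For each Q, cost = (D/Q)·S + (Q/2)·H.
TC(619) = (75,380/619)×240 + (619/2)×43.6 = $42,720.69
TC(1,565) = (75,380/1,565)×240 + (1,565/2)×43.6 = $45,676.87
Cheaper: Q = 619.  Difference = $2,956.18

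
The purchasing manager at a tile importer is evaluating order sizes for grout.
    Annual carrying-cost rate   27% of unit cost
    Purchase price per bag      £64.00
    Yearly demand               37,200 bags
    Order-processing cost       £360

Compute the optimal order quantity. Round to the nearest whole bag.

1,245 bags

H = i·C = 0.27 × £64 = £17.2800 per bag-year
2DS/H = 2·37,200·360/17.28 = 1,550,000.00
EOQ = √1,550,000.00 ≈ 1,244.99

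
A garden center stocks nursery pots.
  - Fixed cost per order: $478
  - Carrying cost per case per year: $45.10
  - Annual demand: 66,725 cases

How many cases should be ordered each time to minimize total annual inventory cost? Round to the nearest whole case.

2DS/H = 2·66,725·478/45.1 = 1,414,392.46
EOQ = √1,414,392.46 ≈ 1,189.28

1,189 cases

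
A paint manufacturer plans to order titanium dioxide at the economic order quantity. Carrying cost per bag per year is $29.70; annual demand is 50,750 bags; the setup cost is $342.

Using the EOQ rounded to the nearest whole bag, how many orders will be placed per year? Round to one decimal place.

2DS/H = 2·50,750·342/29.7 = 1,168,787.88
EOQ = √1,168,787.88 ≈ 1,081.10 → Q = 1,081
N = D/Q = 50,750/1,081 ≈ 46.947 orders/yr

46.9 orders per year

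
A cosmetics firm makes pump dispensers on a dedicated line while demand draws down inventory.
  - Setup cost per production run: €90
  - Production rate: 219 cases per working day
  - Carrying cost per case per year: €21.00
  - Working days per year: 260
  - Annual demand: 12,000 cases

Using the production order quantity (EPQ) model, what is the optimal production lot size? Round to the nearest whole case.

361 cases

d = 12,000/260 = 46.1538 cases/day;  effective holding cost H(1 − d/p) = 21·(1 − 46.1538/219) = 16.57429
Q* = √(2DS / H_eff) = √(2·12,000·90 / 16.57429) ≈ 361.00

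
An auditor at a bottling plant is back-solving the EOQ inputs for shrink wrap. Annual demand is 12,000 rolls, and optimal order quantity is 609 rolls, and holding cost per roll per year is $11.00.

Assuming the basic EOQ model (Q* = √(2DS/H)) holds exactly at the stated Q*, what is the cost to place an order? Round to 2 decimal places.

EOQ relation: Q² = 2DS/H, so rearrange for the unknown.
S = Q²H / (2D) = 609² × 11 / (2 × 12,000) = 169.9871

$169.99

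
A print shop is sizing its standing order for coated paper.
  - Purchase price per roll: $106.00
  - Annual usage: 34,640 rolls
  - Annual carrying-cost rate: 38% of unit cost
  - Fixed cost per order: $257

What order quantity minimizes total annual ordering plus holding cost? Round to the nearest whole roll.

665 rolls

Carrying cost H = $106 × 38% = $40.2800/roll/yr
2DS/H = 2·34,640·257/40.28 = 442,029.79
EOQ = √442,029.79 ≈ 664.85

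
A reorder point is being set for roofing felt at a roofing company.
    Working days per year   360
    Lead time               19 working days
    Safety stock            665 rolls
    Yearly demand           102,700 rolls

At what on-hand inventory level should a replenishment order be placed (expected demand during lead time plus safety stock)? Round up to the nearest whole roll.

Daily demand d = 102,700 / 360 = 285.278 rolls/day
Demand during lead time = 285.278 × 19 = 5,420.28
Reorder point = 5,420.28 + 665 = 6,085.28 → round up

6,086 rolls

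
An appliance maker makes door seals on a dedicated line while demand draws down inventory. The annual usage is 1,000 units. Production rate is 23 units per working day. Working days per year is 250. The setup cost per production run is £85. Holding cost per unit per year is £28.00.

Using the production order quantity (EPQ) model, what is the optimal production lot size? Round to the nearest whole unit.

86 units

d = 1,000/250 = 4.0000 units/day;  effective holding cost H(1 − d/p) = 28·(1 − 4.0000/23) = 23.13043
Q* = √(2DS / H_eff) = √(2·1,000·85 / 23.13043) ≈ 85.73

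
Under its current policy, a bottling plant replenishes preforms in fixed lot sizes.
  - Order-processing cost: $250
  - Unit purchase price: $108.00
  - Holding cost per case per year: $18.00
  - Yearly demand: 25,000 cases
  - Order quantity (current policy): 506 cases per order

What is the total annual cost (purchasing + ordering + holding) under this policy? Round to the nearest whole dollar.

$2,716,906

Ordering: D/Q × S = 25,000/506 × $250 = $12,351.78
Holding:  Q/2 × H = 506/2 × $18 = $4,554.00
Purchase cost = D·C = 25,000 × 108 = $2,700,000.00
Total = $12,351.78 + $4,554.00 + $2,700,000.00 = $2,716,905.78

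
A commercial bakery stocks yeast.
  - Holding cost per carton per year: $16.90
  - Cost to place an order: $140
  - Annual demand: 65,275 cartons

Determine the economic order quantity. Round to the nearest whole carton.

1,040 cartons

EOQ = √(2DS/H) = √(2 × 65,275 × 140 / 16.9)
    = √(1,081,479.29) ≈ 1,039.94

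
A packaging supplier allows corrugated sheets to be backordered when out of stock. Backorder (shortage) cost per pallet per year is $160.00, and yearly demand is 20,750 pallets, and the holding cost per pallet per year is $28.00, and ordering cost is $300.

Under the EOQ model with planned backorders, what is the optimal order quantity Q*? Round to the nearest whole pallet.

Basic EOQ = √(2·20,750·300/28) = 666.815
Backorder adjustment √((H+b)/b) = √((28+160)/160) = 1.0840
Q* = 666.815 × 1.0840 ≈ 722.81

723 pallets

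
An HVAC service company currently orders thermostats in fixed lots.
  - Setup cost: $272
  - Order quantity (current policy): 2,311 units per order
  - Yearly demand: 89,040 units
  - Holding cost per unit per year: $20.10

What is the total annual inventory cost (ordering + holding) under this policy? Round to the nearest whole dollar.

$33,705

Annual ordering cost = (D/Q)·S = (89,040/2,311) × 272 = $10,479.83
Annual holding cost  = (Q/2)·H = (2,311/2) × 20.1 = $23,225.55
Total = $10,479.83 + $23,225.55 = $33,705.38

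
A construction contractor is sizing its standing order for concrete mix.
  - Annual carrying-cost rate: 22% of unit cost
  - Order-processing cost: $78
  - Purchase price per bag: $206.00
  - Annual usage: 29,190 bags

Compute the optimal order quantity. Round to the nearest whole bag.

317 bags

Holding cost per bag per year: H = 22% × $206 = $45.3200
Q* = √(2·D·S / H) = √(2·29,190·78 / 45.32) = √100,477.5 ≈ 316.98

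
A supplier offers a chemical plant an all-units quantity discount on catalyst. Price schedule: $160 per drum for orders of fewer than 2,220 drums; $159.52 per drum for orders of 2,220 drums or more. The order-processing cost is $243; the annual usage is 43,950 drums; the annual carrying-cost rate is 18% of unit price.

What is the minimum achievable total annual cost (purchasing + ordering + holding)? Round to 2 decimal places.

H₁ = 18%×$160 = $28.8000;  H₂ = 18%×$159.52 = $28.7136
EOQ₁ = √(2×43,950×243/28.8000) = 861.19  (< 2,220, feasible at tier 1)
EOQ₂ = √(2×43,950×243/28.7136) = 862.49  (< 2,220 → use Q = 2,220 at tier-2 price)
TC(tier 1 (EOQ₁), Q≈861.2) = $7,056,802.41
TC(tier 2, Q≈2,220.0) = $7,047,586.84
Minimum at tier 2: $7,047,586.84

$7,047,586.84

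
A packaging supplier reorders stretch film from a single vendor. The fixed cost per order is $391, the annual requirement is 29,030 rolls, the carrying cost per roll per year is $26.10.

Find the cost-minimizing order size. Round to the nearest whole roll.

Q* = √(2·D·S / H) = √(2·29,030·391 / 26.1) = √869,787.7 ≈ 932.62

933 rolls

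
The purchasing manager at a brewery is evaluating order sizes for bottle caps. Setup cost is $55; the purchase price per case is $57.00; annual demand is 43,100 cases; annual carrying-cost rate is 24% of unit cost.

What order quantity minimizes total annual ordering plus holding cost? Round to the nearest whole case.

589 cases

Carrying cost H = $57 × 24% = $13.6800/case/yr
2DS/H = 2·43,100·55/13.68 = 346,564.33
EOQ = √346,564.33 ≈ 588.70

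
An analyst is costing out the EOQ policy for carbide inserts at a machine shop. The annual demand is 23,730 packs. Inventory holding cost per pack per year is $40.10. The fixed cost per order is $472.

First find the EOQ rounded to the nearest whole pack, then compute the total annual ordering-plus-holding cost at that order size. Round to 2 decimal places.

$29,971.41

2DS/H = 2·23,730·472/40.1 = 558,631.42
EOQ = √558,631.42 ≈ 747.42 → Q = 747 packs
Annual ordering cost = (D/Q)·S = (23,730/747) × 472 = $14,994.06
Annual holding cost  = (Q/2)·H = (747/2) × 40.1 = $14,977.35
Total = $14,994.06 + $14,977.35 = $29,971.41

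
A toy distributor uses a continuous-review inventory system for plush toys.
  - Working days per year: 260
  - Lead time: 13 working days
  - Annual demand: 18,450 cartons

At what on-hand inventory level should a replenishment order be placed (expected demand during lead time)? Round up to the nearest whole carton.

923 cartons

Daily demand d = 18,450 / 260 = 70.962 cartons/day
Demand during lead time = 70.962 × 13 = 922.50
Reorder point = 922.50 → round up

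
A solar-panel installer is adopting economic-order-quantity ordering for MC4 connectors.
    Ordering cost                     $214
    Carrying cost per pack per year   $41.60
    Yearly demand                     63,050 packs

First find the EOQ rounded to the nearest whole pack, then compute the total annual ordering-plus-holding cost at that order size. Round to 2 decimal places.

EOQ = √(2DS/H) = √(2 × 63,050 × 214 / 41.6)
    = √(648,687.50) ≈ 805.41 → Q = 805 packs
Ordering: D/Q × S = 63,050/805 × $214 = $16,761.12
Holding:  Q/2 × H = 805/2 × $41.6 = $16,744.00
Total = $16,761.12 + $16,744.00 = $33,505.12

$33,505.12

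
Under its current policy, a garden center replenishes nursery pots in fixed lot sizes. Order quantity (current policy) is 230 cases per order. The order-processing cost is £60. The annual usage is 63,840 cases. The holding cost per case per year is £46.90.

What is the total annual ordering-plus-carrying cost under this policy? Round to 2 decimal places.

£22,047.41

Ordering: D/Q × S = 63,840/230 × £60 = £16,653.91
Holding:  Q/2 × H = 230/2 × £46.9 = £5,393.50
Total = £16,653.91 + £5,393.50 = £22,047.41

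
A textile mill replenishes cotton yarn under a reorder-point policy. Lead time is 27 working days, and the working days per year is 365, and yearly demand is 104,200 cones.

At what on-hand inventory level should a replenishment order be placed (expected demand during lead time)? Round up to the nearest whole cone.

7,708 cones

Daily demand d = 104,200 / 365 = 285.479 cones/day
Demand during lead time = 285.479 × 27 = 7,707.95
Reorder point = 7,707.95 → round up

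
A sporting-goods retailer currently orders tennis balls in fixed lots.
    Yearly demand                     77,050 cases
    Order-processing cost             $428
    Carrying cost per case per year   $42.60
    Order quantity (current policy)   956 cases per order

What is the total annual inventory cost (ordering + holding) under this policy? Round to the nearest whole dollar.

$54,858

Ordering: D/Q × S = 77,050/956 × $428 = $34,495.19
Holding:  Q/2 × H = 956/2 × $42.6 = $20,362.80
Total = $34,495.19 + $20,362.80 = $54,857.99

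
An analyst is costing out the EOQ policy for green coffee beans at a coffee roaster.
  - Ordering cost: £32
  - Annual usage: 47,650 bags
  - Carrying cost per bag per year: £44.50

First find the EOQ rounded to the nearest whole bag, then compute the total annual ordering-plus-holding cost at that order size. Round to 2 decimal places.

Q* = √(2·D·S / H) = √(2·47,650·32 / 44.5) = √68,530.3 ≈ 261.78 → Q = 262 bags
Ordering: D/Q × S = 47,650/262 × £32 = £5,819.85
Holding:  Q/2 × H = 262/2 × £44.5 = £5,829.50
Total = £5,819.85 + £5,829.50 = £11,649.35

£11,649.35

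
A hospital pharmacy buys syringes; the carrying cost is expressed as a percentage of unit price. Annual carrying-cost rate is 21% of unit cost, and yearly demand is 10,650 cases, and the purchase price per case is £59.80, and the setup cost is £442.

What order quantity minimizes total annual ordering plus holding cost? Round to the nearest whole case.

Carrying cost H = £59.8 × 21% = £12.5580/case/yr
Q* = √(2·D·S / H) = √(2·10,650·442 / 12.558) = √749,689.4 ≈ 865.85

866 cases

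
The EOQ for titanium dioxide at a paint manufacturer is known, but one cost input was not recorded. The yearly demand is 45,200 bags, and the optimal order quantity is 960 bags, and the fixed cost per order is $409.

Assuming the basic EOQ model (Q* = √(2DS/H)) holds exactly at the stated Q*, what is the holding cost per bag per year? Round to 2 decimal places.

EOQ relation: Q² = 2DS/H, so rearrange for the unknown.
H = 2DS / Q² = 2 × 45,200 × 409 / 960² = 40.1189

$40.12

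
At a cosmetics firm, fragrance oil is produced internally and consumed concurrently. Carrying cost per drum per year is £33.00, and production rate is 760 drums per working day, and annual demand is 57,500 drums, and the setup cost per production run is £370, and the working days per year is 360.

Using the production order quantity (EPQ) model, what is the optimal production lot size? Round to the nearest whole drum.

Daily demand d = 57,500/360 = 159.722; p = 760; 1 − d/p = 0.78984
EPQ = √(2DS / (H(1 − d/p)))
    = √(2 × 57,500 × 370 / (33 × 0.78984)) ≈ 1,277.68

1,278 drums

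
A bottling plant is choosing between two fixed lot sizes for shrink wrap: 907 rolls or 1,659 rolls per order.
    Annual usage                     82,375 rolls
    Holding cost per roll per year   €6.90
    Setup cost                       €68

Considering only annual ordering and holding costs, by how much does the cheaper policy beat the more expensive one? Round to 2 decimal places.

€205.02

TC(Q) = (D/Q)S + (Q/2)H
TC(907) = (82,375/907)×68 + (907/2)×6.9 = €9,305.00
TC(1,659) = (82,375/1,659)×68 + (1,659/2)×6.9 = €9,099.98
|ΔTC| = |€9,305.00 − €9,099.98| = €205.02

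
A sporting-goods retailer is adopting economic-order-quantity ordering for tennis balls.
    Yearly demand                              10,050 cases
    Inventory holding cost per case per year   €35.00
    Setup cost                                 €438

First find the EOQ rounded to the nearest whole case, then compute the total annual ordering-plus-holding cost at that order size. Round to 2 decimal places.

€17,553.73

Optimal lot size Q* = (2 × 10,050 × €438 / €35)^½ ≈ 501.53 → Q = 502 cases
Orders/yr = 10,050/502 = 20.020; ordering cost = 20.020 × €438 = €8,768.73
Average inventory = 502/2 = 251; holding cost = 251 × €35 = €8,785.00
Total = €8,768.73 + €8,785.00 = €17,553.73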